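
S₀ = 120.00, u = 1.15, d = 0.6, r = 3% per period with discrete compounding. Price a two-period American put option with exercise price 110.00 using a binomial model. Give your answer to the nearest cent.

12.42

Risk-neutral probability p = (1 + 0.03 − 0.6)/(1.15 − 0.6) = 0.4300/0.5500 = 0.7818
Terminal stock prices: S_uu = 158.7, S_ud = 82.8, S_dd = 43.2
Terminal payoffs (K − S): max(-48.7, 0) = 0, max(27.2, 0) = 27.2, max(66.8, 0) = 66.8
Node u (S = 138): continuation = 1/1.03·[0.7818·0.0000 + 0.2182·27.2000] = 5.7617; exercise value = 0.0000 ≤ continuation, so V_u = 5.7617
Node d (S = 72): continuation = 1/1.03·[0.7818·27.2000 + 0.2182·66.8000] = 34.7961; exercise value = 38.0000 > continuation, so V_d = 38.0000 (exercise)
Node 0 (S = 120): continuation = 1/1.03·[0.7818·5.7617 + 0.2182·38.0000] = 12.4228; exercise value = 0.0000 ≤ continuation, so V_0 = 12.4228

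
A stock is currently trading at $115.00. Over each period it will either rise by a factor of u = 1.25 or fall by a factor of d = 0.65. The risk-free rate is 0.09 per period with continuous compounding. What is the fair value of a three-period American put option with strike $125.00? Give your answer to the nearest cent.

Risk-neutral probability p = (e^0.09 − 0.65)/(1.25 − 0.65) = 0.4442/0.6000 = 0.7403
Terminal stock prices: S_uuu = 224.6, S_uud = 116.8, S_udd = 60.73, S_ddd = 31.58
Terminal payoffs (K − S): max(-99.61, 0) = 0, max(8.203, 0) = 8.203, max(64.27, 0) = 64.27, max(93.42, 0) = 93.42
Node uu (S = 179.7): continuation = e^(−0.09)·[0.7403·0.0000 + 0.2597·8.2031] = 1.9471; exercise value = 0.0000 ≤ continuation, so V_uu = 1.9471
Node ud (S = 93.44): continuation = e^(−0.09)·[0.7403·8.2031 + 0.2597·64.2656] = 20.8039; exercise value = 31.5625 > continuation, so V_ud = 31.5625 (exercise)
Node dd (S = 48.59): continuation = e^(−0.09)·[0.7403·64.2656 + 0.2597·93.4181] = 65.6539; exercise value = 76.4125 > continuation, so V_dd = 76.4125 (exercise)
Node u (S = 143.8): continuation = e^(−0.09)·[0.7403·1.9471 + 0.2597·31.5625] = 8.8089; exercise value = 0.0000 ≤ continuation, so V_u = 8.8089
Node d (S = 74.75): continuation = e^(−0.09)·[0.7403·31.5625 + 0.2597·76.4125] = 39.4914; exercise value = 50.2500 > continuation, so V_d = 50.2500 (exercise)
Node 0 (S = 115): continuation = e^(−0.09)·[0.7403·8.8089 + 0.2597·50.2500] = 17.8871; exercise value = 10.0000 ≤ continuation, so V_0 = 17.8871

$17.89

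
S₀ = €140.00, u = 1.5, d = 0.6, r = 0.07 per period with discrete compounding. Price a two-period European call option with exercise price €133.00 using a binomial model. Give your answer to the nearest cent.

€43.35

Risk-neutral probability p = (1 + 0.07 − 0.6)/(1.5 − 0.6) = 0.4700/0.9000 = 0.5222
Terminal stock prices: S_uu = 315, S_ud = 126, S_dd = 50.4
Terminal payoffs (S − K): max(182, 0) = 182, max(-7, 0) = 0, max(-82.6, 0) = 0
Node u (S = 210): V_u = 1/1.07·[0.5222·182.0000 + 0.4778·0.0000] = 88.8266
Node d (S = 84): V_d = 1/1.07·[0.5222·0.0000 + 0.4778·0.0000] = 0.0000
Node 0 (S = 140): V_0 = 1/1.07·[0.5222·88.8266 + 0.4778·0.0000] = 43.3525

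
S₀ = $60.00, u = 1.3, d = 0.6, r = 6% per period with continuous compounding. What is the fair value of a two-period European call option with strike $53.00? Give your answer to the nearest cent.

Risk-neutral probability p = (e^0.06 − 0.6)/(1.3 − 0.6) = 0.4618/0.7000 = 0.6598
Terminal stock prices: S_uu = 101.4, S_ud = 46.8, S_dd = 21.6
Terminal payoffs (S − K): max(48.4, 0) = 48.4, max(-6.2, 0) = 0, max(-31.4, 0) = 0
Node u (S = 78): V_u = e^(−0.06)·[0.6598·48.4000 + 0.3402·0.0000] = 30.0731
Node d (S = 36): V_d = e^(−0.06)·[0.6598·0.0000 + 0.3402·0.0000] = 0.0000
Node 0 (S = 60): V_0 = e^(−0.06)·[0.6598·30.0731 + 0.3402·0.0000] = 18.6858

$18.69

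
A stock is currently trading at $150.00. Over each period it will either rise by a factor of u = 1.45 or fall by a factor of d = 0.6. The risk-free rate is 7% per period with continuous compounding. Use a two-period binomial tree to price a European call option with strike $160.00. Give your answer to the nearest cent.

Risk-neutral probability p = (e^0.07 − 0.6)/(1.45 − 0.6) = 0.4725/0.8500 = 0.5559
Terminal stock prices: S_uu = 315.4, S_ud = 130.5, S_dd = 54
Terminal payoffs (S − K): max(155.4, 0) = 155.4, max(-29.5, 0) = 0, max(-106, 0) = 0
Node u (S = 217.5): V_u = e^(−0.07)·[0.5559·155.3750 + 0.4441·0.0000] = 80.5325
Node d (S = 90): V_d = e^(−0.07)·[0.5559·0.0000 + 0.4441·0.0000] = 0.0000
Node 0 (S = 150): V_0 = e^(−0.07)·[0.5559·80.5325 + 0.4441·0.0000] = 41.7408

$41.74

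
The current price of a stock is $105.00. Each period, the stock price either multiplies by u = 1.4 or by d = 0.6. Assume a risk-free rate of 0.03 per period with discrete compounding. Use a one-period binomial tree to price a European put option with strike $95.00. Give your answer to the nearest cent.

Risk-neutral probability p = (1 + 0.03 − 0.6)/(1.4 − 0.6) = 0.4300/0.8000 = 0.5375
Terminal stock prices: S_u = 147, S_d = 63
Terminal payoffs (K − S): max(-52, 0) = 0, max(32, 0) = 32
Node 0 (S = 105): V_0 = 1/1.03·[0.5375·0.0000 + 0.4625·32.0000] = 14.3689

$14.37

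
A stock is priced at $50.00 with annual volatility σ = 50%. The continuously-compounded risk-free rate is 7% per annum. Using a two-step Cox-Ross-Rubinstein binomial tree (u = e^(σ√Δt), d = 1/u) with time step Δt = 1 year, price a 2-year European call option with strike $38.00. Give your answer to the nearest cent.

CRR parameters: u = e^(σ√Δt) = e^(0.5·√1) = 1.6487, d = 1/u = 0.6065
Per-period rate: rΔt = 0.07·1 = 0.07, so R = e^0.07 = 1.0725
Risk-neutral probability p = (e^0.07 − 0.6065)/(1.6487 − 0.6065) = 0.4660/1.0422 = 0.4471
Terminal stock prices: S_uu = 135.9, S_ud = 50, S_dd = 18.39
Terminal payoffs (S − K): max(97.91, 0) = 97.91, max(12, 0) = 12, max(-19.61, 0) = 0
Node u (S = 82.44): V_u = e^(−0.07)·[0.4471·97.9141 + 0.5529·12.0000] = 47.0051
Node d (S = 30.33): V_d = e^(−0.07)·[0.4471·12.0000 + 0.5529·0.0000] = 5.0026
Node 0 (S = 50): V_0 = e^(−0.07)·[0.4471·47.0051 + 0.5529·5.0026] = 22.1747

$22.17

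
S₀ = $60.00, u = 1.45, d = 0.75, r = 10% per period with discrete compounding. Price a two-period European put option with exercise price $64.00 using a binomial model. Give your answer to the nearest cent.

Risk-neutral probability p = (1 + 0.1 − 0.75)/(1.45 − 0.75) = 0.3500/0.7000 = 0.5000
Terminal stock prices: S_uu = 126.2, S_ud = 65.25, S_dd = 33.75
Terminal payoffs (K − S): max(-62.15, 0) = 0, max(-1.25, 0) = 0, max(30.25, 0) = 30.25
Node u (S = 87): V_u = 1/1.1·[0.5000·0.0000 + 0.5000·0.0000] = 0.0000
Node d (S = 45): V_d = 1/1.1·[0.5000·0.0000 + 0.5000·30.2500] = 13.7500
Node 0 (S = 60): V_0 = 1/1.1·[0.5000·0.0000 + 0.5000·13.7500] = 6.2500

$6.25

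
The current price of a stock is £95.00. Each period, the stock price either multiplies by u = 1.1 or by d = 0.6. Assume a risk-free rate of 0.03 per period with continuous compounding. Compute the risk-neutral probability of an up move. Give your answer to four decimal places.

Risk-neutral probability p = (e^0.03 − 0.6)/(1.1 − 0.6) = 0.4305/0.5000 = 0.8609

p = 0.8609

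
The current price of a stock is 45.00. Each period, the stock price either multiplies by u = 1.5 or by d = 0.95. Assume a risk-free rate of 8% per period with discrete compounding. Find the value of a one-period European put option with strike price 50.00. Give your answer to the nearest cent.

Risk-neutral probability p = (1 + 0.08 − 0.95)/(1.5 − 0.95) = 0.1300/0.5500 = 0.2364
Terminal stock prices: S_u = 67.5, S_d = 42.75
Terminal payoffs (K − S): max(-17.5, 0) = 0, max(7.25, 0) = 7.25
Node 0 (S = 45): V_0 = 1/1.08·[0.2364·0.0000 + 0.7636·7.2500] = 5.1263

5.13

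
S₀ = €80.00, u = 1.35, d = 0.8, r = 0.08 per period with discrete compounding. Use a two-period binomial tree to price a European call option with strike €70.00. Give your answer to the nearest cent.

€23.87

Risk-neutral probability p = (1 + 0.08 − 0.8)/(1.35 − 0.8) = 0.2800/0.5500 = 0.5091
Terminal stock prices: S_uu = 145.8, S_ud = 86.4, S_dd = 51.2
Terminal payoffs (S − K): max(75.8, 0) = 75.8, max(16.4, 0) = 16.4, max(-18.8, 0) = 0
Node u (S = 108): V_u = 1/1.08·[0.5091·75.8000 + 0.4909·16.4000] = 43.1852
Node d (S = 64): V_d = 1/1.08·[0.5091·16.4000 + 0.4909·0.0000] = 7.7306
Node 0 (S = 80): V_0 = 1/1.08·[0.5091·43.1852 + 0.4909·7.7306] = 23.8706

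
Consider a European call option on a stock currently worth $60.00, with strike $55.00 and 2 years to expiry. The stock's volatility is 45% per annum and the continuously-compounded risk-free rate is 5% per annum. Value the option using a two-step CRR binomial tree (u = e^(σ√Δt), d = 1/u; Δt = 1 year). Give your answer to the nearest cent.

$18.78

CRR parameters: u = e^(σ√Δt) = e^(0.45·√1) = 1.5683, d = 1/u = 0.6376
Per-period rate: rΔt = 0.05·1 = 0.05, so R = e^0.05 = 1.0513
Risk-neutral probability p = (e^0.05 − 0.6376)/(1.5683 − 0.6376) = 0.4136/0.9307 = 0.4445
Terminal stock prices: S_uu = 147.6, S_ud = 60, S_dd = 24.39
Terminal payoffs (S − K): max(92.58, 0) = 92.58, max(5, 0) = 5, max(-30.61, 0) = 0
Node u (S = 94.1): V_u = e^(−0.05)·[0.4445·92.5762 + 0.5555·5.0000] = 41.7811
Node d (S = 38.26): V_d = e^(−0.05)·[0.4445·5.0000 + 0.5555·0.0000] = 2.1139
Node 0 (S = 60): V_0 = e^(−0.05)·[0.4445·41.7811 + 0.5555·2.1139] = 18.7811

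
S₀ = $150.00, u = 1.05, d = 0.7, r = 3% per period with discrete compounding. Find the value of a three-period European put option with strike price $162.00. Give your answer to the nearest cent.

Risk-neutral probability p = (1 + 0.03 − 0.7)/(1.05 − 0.7) = 0.3300/0.3500 = 0.9429
Terminal stock prices: S_uuu = 173.6, S_uud = 115.8, S_udd = 77.17, S_ddd = 51.45
Terminal payoffs (K − S): max(-11.64, 0) = 0, max(46.24, 0) = 46.24, max(84.83, 0) = 84.83, max(110.6, 0) = 110.6
Node uu (S = 165.4): V_uu = 1/1.03·[0.9429·0.0000 + 0.0571·46.2375] = 2.5652
Node ud (S = 110.2): V_ud = 1/1.03·[0.9429·46.2375 + 0.0571·84.8250] = 47.0316
Node dd (S = 73.5): V_dd = 1/1.03·[0.9429·84.8250 + 0.0571·110.5500] = 83.7816
Node u (S = 157.5): V_u = 1/1.03·[0.9429·2.5652 + 0.0571·47.0316] = 4.9574
Node d (S = 105): V_d = 1/1.03·[0.9429·47.0316 + 0.0571·83.7816] = 47.7005
Node 0 (S = 150): V_0 = 1/1.03·[0.9429·4.9574 + 0.0571·47.7005] = 7.1843

$7.18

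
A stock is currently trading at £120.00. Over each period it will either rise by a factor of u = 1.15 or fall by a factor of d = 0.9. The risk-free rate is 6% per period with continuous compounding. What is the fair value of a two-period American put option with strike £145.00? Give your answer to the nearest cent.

Risk-neutral probability p = (e^0.06 − 0.9)/(1.15 − 0.9) = 0.1618/0.2500 = 0.6473
Terminal stock prices: S_uu = 158.7, S_ud = 124.2, S_dd = 97.2
Terminal payoffs (K − S): max(-13.7, 0) = 0, max(20.8, 0) = 20.8, max(47.8, 0) = 47.8
Node u (S = 138): continuation = e^(−0.06)·[0.6473·0.0000 + 0.3527·20.8000] = 6.9080; exercise value = 7.0000 > continuation, so V_u = 7.0000 (exercise)
Node d (S = 108): continuation = e^(−0.06)·[0.6473·20.8000 + 0.3527·47.8000] = 28.5559; exercise value = 37.0000 > continuation, so V_d = 37.0000 (exercise)
Node 0 (S = 120): continuation = e^(−0.06)·[0.6473·7.0000 + 0.3527·37.0000] = 16.5559; exercise value = 25.0000 > continuation, so V_0 = 25.0000 (exercise)

£25.00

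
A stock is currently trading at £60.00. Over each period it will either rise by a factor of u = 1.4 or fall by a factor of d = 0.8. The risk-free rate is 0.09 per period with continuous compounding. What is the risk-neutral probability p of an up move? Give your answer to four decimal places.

p = 0.4903

Risk-neutral probability p = (e^0.09 − 0.8)/(1.4 − 0.8) = 0.2942/0.6000 = 0.4903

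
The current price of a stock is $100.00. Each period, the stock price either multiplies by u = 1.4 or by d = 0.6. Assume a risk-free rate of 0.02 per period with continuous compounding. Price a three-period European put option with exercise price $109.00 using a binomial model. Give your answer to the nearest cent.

Risk-neutral probability p = (e^0.02 − 0.6)/(1.4 − 0.6) = 0.4202/0.8000 = 0.5253
Terminal stock prices: S_uuu = 274.4, S_uud = 117.6, S_udd = 50.4, S_ddd = 21.6
Terminal payoffs (K − S): max(-165.4, 0) = 0, max(-8.6, 0) = 0, max(58.6, 0) = 58.6, max(87.4, 0) = 87.4
Node uu (S = 196): V_uu = e^(−0.02)·[0.5253·0.0000 + 0.4747·0.0000] = 0.0000
Node ud (S = 84): V_ud = e^(−0.02)·[0.5253·0.0000 + 0.4747·58.6000] = 27.2694
Node dd (S = 36): V_dd = e^(−0.02)·[0.5253·58.6000 + 0.4747·87.4000] = 70.8417
Node u (S = 140): V_u = e^(−0.02)·[0.5253·0.0000 + 0.4747·27.2694] = 12.6897
Node d (S = 60): V_d = e^(−0.02)·[0.5253·27.2694 + 0.4747·70.8417] = 47.0057
Node 0 (S = 100): V_0 = e^(−0.02)·[0.5253·12.6897 + 0.4747·47.0057] = 28.4073

$28.41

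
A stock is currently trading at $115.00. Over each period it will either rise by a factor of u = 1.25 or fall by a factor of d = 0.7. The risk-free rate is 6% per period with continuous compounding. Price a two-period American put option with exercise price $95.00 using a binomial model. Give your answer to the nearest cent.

$4.67

Risk-neutral probability p = (e^0.06 − 0.7)/(1.25 − 0.7) = 0.3618/0.5500 = 0.6579
Terminal stock prices: S_uu = 179.7, S_ud = 100.6, S_dd = 56.35
Terminal payoffs (K − S): max(-84.69, 0) = 0, max(-5.625, 0) = 0, max(38.65, 0) = 38.65
Node u (S = 143.8): continuation = e^(−0.06)·[0.6579·0.0000 + 0.3421·0.0000] = 0.0000; exercise value = 0.0000 ≤ continuation, so V_u = 0.0000
Node d (S = 80.5): continuation = e^(−0.06)·[0.6579·0.0000 + 0.3421·38.6500] = 12.4527; exercise value = 14.5000 > continuation, so V_d = 14.5000 (exercise)
Node 0 (S = 115): continuation = e^(−0.06)·[0.6579·0.0000 + 0.3421·14.5000] = 4.6718; exercise value = 0.0000 ≤ continuation, so V_0 = 4.6718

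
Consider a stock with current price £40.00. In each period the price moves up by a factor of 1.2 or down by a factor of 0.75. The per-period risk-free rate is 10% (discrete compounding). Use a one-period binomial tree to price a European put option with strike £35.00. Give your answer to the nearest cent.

£1.01

Risk-neutral probability p = (1 + 0.1 − 0.75)/(1.2 − 0.75) = 0.3500/0.4500 = 0.7778
Terminal stock prices: S_u = 48, S_d = 30
Terminal payoffs (K − S): max(-13, 0) = 0, max(5, 0) = 5
Node 0 (S = 40): V_0 = 1/1.1·[0.7778·0.0000 + 0.2222·5.0000] = 1.0101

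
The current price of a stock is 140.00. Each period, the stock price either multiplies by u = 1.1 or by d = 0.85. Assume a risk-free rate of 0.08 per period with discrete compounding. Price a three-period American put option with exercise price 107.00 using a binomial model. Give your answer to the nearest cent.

0.03

Risk-neutral probability p = (1 + 0.08 − 0.85)/(1.1 − 0.85) = 0.2300/0.2500 = 0.9200
Terminal stock prices: S_uuu = 186.3, S_uud = 144, S_udd = 111.3, S_ddd = 85.98
Terminal payoffs (K − S): max(-79.34, 0) = 0, max(-36.99, 0) = 0, max(-4.265, 0) = 0, max(21.02, 0) = 21.02
Node uu (S = 169.4): continuation = 1/1.08·[0.9200·0.0000 + 0.0800·0.0000] = 0.0000; exercise value = 0.0000 ≤ continuation, so V_uu = 0.0000
Node ud (S = 130.9): continuation = 1/1.08·[0.9200·0.0000 + 0.0800·0.0000] = 0.0000; exercise value = 0.0000 ≤ continuation, so V_ud = 0.0000
Node dd (S = 101.1): continuation = 1/1.08·[0.9200·0.0000 + 0.0800·21.0225] = 1.5572; exercise value = 5.8500 > continuation, so V_dd = 5.8500 (exercise)
Node u (S = 154): continuation = 1/1.08·[0.9200·0.0000 + 0.0800·0.0000] = 0.0000; exercise value = 0.0000 ≤ continuation, so V_u = 0.0000
Node d (S = 119): continuation = 1/1.08·[0.9200·0.0000 + 0.0800·5.8500] = 0.4333; exercise value = 0.0000 ≤ continuation, so V_d = 0.4333
Node 0 (S = 140): continuation = 1/1.08·[0.9200·0.0000 + 0.0800·0.4333] = 0.0321; exercise value = 0.0000 ≤ continuation, so V_0 = 0.0321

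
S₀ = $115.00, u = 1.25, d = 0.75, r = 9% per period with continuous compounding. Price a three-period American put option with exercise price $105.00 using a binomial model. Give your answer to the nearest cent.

Risk-neutral probability p = (e^0.09 − 0.75)/(1.25 − 0.75) = 0.3442/0.5000 = 0.6883
Terminal stock prices: S_uuu = 224.6, S_uud = 134.8, S_udd = 80.86, S_ddd = 48.52
Terminal payoffs (K − S): max(-119.6, 0) = 0, max(-29.77, 0) = 0, max(24.14, 0) = 24.14, max(56.48, 0) = 56.48
Node uu (S = 179.7): continuation = e^(−0.09)·[0.6883·0.0000 + 0.3117·0.0000] = 0.0000; exercise value = 0.0000 ≤ continuation, so V_uu = 0.0000
Node ud (S = 107.8): continuation = e^(−0.09)·[0.6883·0.0000 + 0.3117·24.1406] = 6.8759; exercise value = 0.0000 ≤ continuation, so V_ud = 6.8759
Node dd (S = 64.69): continuation = e^(−0.09)·[0.6883·24.1406 + 0.3117·56.4844] = 31.2753; exercise value = 40.3125 > continuation, so V_dd = 40.3125 (exercise)
Node u (S = 143.8): continuation = e^(−0.09)·[0.6883·0.0000 + 0.3117·6.8759] = 1.9585; exercise value = 0.0000 ≤ continuation, so V_u = 1.9585
Node d (S = 86.25): continuation = e^(−0.09)·[0.6883·6.8759 + 0.3117·40.3125] = 15.8078; exercise value = 18.7500 > continuation, so V_d = 18.7500 (exercise)
Node 0 (S = 115): continuation = e^(−0.09)·[0.6883·1.9585 + 0.3117·18.7500] = 6.5726; exercise value = 0.0000 ≤ continuation, so V_0 = 6.5726

$6.57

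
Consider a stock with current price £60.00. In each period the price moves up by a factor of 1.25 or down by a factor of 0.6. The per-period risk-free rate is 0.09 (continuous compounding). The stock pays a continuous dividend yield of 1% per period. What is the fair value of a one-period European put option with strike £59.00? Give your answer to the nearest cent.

Per-period risk-free factor R = e^0.09 = 1.0942; dividend-adjusted growth = e^(0.09−0.01) = 1.0833.
Risk-neutral probability p = (1.0833 − 0.6)/(1.25 − 0.6) = 0.4833/0.6500 = 0.7435
Terminal stock prices: S_u = 75, S_d = 36
Terminal payoffs (K − S): max(-16, 0) = 0, max(23, 0) = 23
Node 0 (S = 60): V_0 = e^(−0.09)·[0.7435·0.0000 + 0.2565·23.0000] = 5.3913

£5.39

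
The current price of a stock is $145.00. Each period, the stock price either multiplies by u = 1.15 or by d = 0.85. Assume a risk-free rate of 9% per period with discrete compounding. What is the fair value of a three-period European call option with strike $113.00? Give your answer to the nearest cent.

Risk-neutral probability p = (1 + 0.09 − 0.85)/(1.15 − 0.85) = 0.2400/0.3000 = 0.8000
Terminal stock prices: S_uuu = 220.5, S_uud = 163, S_udd = 120.5, S_ddd = 89.05
Terminal payoffs (S − K): max(107.5, 0) = 107.5, max(50, 0) = 50, max(7.477, 0) = 7.477, max(-23.95, 0) = 0
Node uu (S = 191.8): V_uu = 1/1.09·[0.8000·107.5269 + 0.2000·49.9981] = 88.0928
Node ud (S = 141.7): V_ud = 1/1.09·[0.8000·49.9981 + 0.2000·7.4769] = 38.0678
Node dd (S = 104.8): V_dd = 1/1.09·[0.8000·7.4769 + 0.2000·0.0000] = 5.4876
Node u (S = 166.8): V_u = 1/1.09·[0.8000·88.0928 + 0.2000·38.0678] = 71.6402
Node d (S = 123.2): V_d = 1/1.09·[0.8000·38.0678 + 0.2000·5.4876] = 28.9466
Node 0 (S = 145): V_0 = 1/1.09·[0.8000·71.6402 + 0.2000·28.9466] = 57.8912

$57.89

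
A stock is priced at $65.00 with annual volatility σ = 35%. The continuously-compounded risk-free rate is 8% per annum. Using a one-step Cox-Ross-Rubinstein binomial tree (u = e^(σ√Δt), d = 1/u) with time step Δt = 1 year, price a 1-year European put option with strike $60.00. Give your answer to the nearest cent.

$6.16

CRR parameters: u = e^(σ√Δt) = e^(0.35·√1) = 1.4191, d = 1/u = 0.7047
Per-period rate: rΔt = 0.08·1 = 0.08, so R = e^0.08 = 1.0833
Risk-neutral probability p = (e^0.08 − 0.7047)/(1.4191 − 0.7047) = 0.3786/0.7144 = 0.5300
Terminal stock prices: S_u = 92.24, S_d = 45.8
Terminal payoffs (K − S): max(-32.24, 0) = 0, max(14.2, 0) = 14.2
Node 0 (S = 65): V_0 = e^(−0.08)·[0.5300·0.0000 + 0.4700·14.1953] = 6.1592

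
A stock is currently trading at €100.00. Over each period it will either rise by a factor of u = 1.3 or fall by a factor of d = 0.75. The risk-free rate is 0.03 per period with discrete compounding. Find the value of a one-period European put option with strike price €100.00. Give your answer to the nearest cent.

Risk-neutral probability p = (1 + 0.03 − 0.75)/(1.3 − 0.75) = 0.2800/0.5500 = 0.5091
Terminal stock prices: S_u = 130, S_d = 75
Terminal payoffs (K − S): max(-30, 0) = 0, max(25, 0) = 25
Node 0 (S = 100): V_0 = 1/1.03·[0.5091·0.0000 + 0.4909·25.0000] = 11.9153

€11.92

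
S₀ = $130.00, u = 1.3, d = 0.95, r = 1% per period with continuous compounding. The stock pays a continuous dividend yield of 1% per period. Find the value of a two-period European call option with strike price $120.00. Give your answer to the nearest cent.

$11.73

Per-period risk-free factor R = e^0.01 = 1.0101; dividend-adjusted growth = e^(0.01−0.01) = 1.0000.
Risk-neutral probability p = (1.0000 − 0.95)/(1.3 − 0.95) = 0.0500/0.3500 = 0.1429
Terminal stock prices: S_uu = 219.7, S_ud = 160.5, S_dd = 117.3
Terminal payoffs (S − K): max(99.7, 0) = 99.7, max(40.55, 0) = 40.55, max(-2.675, 0) = 0
Node u (S = 169): V_u = e^(−0.01)·[0.1429·99.7000 + 0.8571·40.5500] = 48.5124
Node d (S = 123.5): V_d = e^(−0.01)·[0.1429·40.5500 + 0.8571·0.0000] = 5.7352
Node 0 (S = 130): V_0 = e^(−0.01)·[0.1429·48.5124 + 0.8571·5.7352] = 11.7284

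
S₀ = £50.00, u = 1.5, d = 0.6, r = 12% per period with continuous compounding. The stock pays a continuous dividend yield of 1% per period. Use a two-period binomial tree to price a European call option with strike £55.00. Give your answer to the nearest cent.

£14.88

Per-period risk-free factor R = e^0.12 = 1.1275; dividend-adjusted growth = e^(0.12−0.01) = 1.1163.
Risk-neutral probability p = (1.1163 − 0.6)/(1.5 − 0.6) = 0.5163/0.9000 = 0.5736
Terminal stock prices: S_uu = 112.5, S_ud = 45, S_dd = 18
Terminal payoffs (S − K): max(57.5, 0) = 57.5, max(-10, 0) = 0, max(-37, 0) = 0
Node u (S = 75): V_u = e^(−0.12)·[0.5736·57.5000 + 0.4264·0.0000] = 29.2546
Node d (S = 30): V_d = e^(−0.12)·[0.5736·0.0000 + 0.4264·0.0000] = 0.0000
Node 0 (S = 50): V_0 = e^(−0.12)·[0.5736·29.2546 + 0.4264·0.0000] = 14.8840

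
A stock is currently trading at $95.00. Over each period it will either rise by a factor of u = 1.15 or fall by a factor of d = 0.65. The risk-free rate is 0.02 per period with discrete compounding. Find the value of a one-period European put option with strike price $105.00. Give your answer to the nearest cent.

$11.02

Risk-neutral probability p = (1 + 0.02 − 0.65)/(1.15 − 0.65) = 0.3700/0.5000 = 0.7400
Terminal stock prices: S_u = 109.2, S_d = 61.75
Terminal payoffs (K − S): max(-4.25, 0) = 0, max(43.25, 0) = 43.25
Node 0 (S = 95): V_0 = 1/1.02·[0.7400·0.0000 + 0.2600·43.2500] = 11.0245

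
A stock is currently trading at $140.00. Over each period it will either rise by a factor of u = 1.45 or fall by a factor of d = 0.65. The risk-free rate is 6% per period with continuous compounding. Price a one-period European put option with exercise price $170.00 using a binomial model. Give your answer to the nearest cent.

$36.10

Risk-neutral probability p = (e^0.06 − 0.65)/(1.45 − 0.65) = 0.4118/0.8000 = 0.5148
Terminal stock prices: S_u = 203, S_d = 91
Terminal payoffs (K − S): max(-33, 0) = 0, max(79, 0) = 79
Node 0 (S = 140): V_0 = e^(−0.06)·[0.5148·0.0000 + 0.4852·79.0000] = 36.0989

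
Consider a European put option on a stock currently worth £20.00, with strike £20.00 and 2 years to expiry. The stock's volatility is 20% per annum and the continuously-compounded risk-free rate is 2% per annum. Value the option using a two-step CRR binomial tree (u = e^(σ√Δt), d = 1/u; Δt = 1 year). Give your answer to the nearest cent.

CRR parameters: u = e^(σ√Δt) = e^(0.2·√1) = 1.2214, d = 1/u = 0.8187
Per-period rate: rΔt = 0.02·1 = 0.02, so R = e^0.02 = 1.0202
Risk-neutral probability p = (e^0.02 − 0.8187)/(1.2214 − 0.8187) = 0.2015/0.4027 = 0.5003
Terminal stock prices: S_uu = 29.84, S_ud = 20, S_dd = 13.41
Terminal payoffs (K − S): max(-9.836, 0) = 0, max(0, 0) = 0, max(6.594, 0) = 6.594
Node u (S = 24.43): V_u = e^(−0.02)·[0.5003·0.0000 + 0.4997·0.0000] = 0.0000
Node d (S = 16.37): V_d = e^(−0.02)·[0.5003·0.0000 + 0.4997·6.5936] = 3.2294
Node 0 (S = 20): V_0 = e^(−0.02)·[0.5003·0.0000 + 0.4997·3.2294] = 1.5816

£1.58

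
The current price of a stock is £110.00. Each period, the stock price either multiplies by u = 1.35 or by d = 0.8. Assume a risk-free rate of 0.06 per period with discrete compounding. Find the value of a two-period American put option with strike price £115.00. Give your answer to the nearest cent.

£13.43

Risk-neutral probability p = (1 + 0.06 − 0.8)/(1.35 − 0.8) = 0.2600/0.5500 = 0.4727
Terminal stock prices: S_uu = 200.5, S_ud = 118.8, S_dd = 70.4
Terminal payoffs (K − S): max(-85.48, 0) = 0, max(-3.8, 0) = 0, max(44.6, 0) = 44.6
Node u (S = 148.5): continuation = 1/1.06·[0.4727·0.0000 + 0.5273·0.0000] = 0.0000; exercise value = 0.0000 ≤ continuation, so V_u = 0.0000
Node d (S = 88): continuation = 1/1.06·[0.4727·0.0000 + 0.5273·44.6000] = 22.1852; exercise value = 27.0000 > continuation, so V_d = 27.0000 (exercise)
Node 0 (S = 110): continuation = 1/1.06·[0.4727·0.0000 + 0.5273·27.0000] = 13.4305; exercise value = 5.0000 ≤ continuation, so V_0 = 13.4305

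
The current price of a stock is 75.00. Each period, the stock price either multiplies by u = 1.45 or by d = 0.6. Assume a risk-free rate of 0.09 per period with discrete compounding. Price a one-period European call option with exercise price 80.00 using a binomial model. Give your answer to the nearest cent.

15.21

Risk-neutral probability p = (1 + 0.09 − 0.6)/(1.45 − 0.6) = 0.4900/0.8500 = 0.5765
Terminal stock prices: S_u = 108.8, S_d = 45
Terminal payoffs (S − K): max(28.75, 0) = 28.75, max(-35, 0) = 0
Node 0 (S = 75): V_0 = 1/1.09·[0.5765·28.7500 + 0.4235·0.0000] = 15.2051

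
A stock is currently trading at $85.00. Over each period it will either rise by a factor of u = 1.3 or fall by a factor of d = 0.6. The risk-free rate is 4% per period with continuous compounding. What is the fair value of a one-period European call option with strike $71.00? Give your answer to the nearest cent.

$23.90

Risk-neutral probability p = (e^0.04 − 0.6)/(1.3 − 0.6) = 0.4408/0.7000 = 0.6297
Terminal stock prices: S_u = 110.5, S_d = 51
Terminal payoffs (S − K): max(39.5, 0) = 39.5, max(-20, 0) = 0
Node 0 (S = 85): V_0 = e^(−0.04)·[0.6297·39.5000 + 0.3703·0.0000] = 23.8990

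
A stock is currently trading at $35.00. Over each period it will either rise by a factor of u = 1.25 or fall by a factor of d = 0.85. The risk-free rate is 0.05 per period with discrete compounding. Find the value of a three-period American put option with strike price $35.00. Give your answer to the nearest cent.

Risk-neutral probability p = (1 + 0.05 − 0.85)/(1.25 − 0.85) = 0.2000/0.4000 = 0.5000
Terminal stock prices: S_uuu = 68.36, S_uud = 46.48, S_udd = 31.61, S_ddd = 21.49
Terminal payoffs (K − S): max(-33.36, 0) = 0, max(-11.48, 0) = 0, max(3.391, 0) = 3.391, max(13.51, 0) = 13.51
Node uu (S = 54.69): continuation = 1/1.05·[0.5000·0.0000 + 0.5000·0.0000] = 0.0000; exercise value = 0.0000 ≤ continuation, so V_uu = 0.0000
Node ud (S = 37.19): continuation = 1/1.05·[0.5000·0.0000 + 0.5000·3.3906] = 1.6146; exercise value = 0.0000 ≤ continuation, so V_ud = 1.6146
Node dd (S = 25.29): continuation = 1/1.05·[0.5000·3.3906 + 0.5000·13.5056] = 8.0458; exercise value = 9.7125 > continuation, so V_dd = 9.7125 (exercise)
Node u (S = 43.75): continuation = 1/1.05·[0.5000·0.0000 + 0.5000·1.6146] = 0.7688; exercise value = 0.0000 ≤ continuation, so V_u = 0.7688
Node d (S = 29.75): continuation = 1/1.05·[0.5000·1.6146 + 0.5000·9.7125] = 5.3938; exercise value = 5.2500 ≤ continuation, so V_d = 5.3938
Node 0 (S = 35): continuation = 1/1.05·[0.5000·0.7688 + 0.5000·5.3938] = 2.9346; exercise value = 0.0000 ≤ continuation, so V_0 = 2.9346

$2.93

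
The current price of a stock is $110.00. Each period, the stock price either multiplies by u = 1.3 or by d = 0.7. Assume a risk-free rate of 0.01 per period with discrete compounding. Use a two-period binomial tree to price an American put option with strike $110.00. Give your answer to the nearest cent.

Risk-neutral probability p = (1 + 0.01 − 0.7)/(1.3 − 0.7) = 0.3100/0.6000 = 0.5167
Terminal stock prices: S_uu = 185.9, S_ud = 100.1, S_dd = 53.9
Terminal payoffs (K − S): max(-75.9, 0) = 0, max(9.9, 0) = 9.9, max(56.1, 0) = 56.1
Node u (S = 143): continuation = 1/1.01·[0.5167·0.0000 + 0.4833·9.9000] = 4.7376; exercise value = 0.0000 ≤ continuation, so V_u = 4.7376
Node d (S = 77): continuation = 1/1.01·[0.5167·9.9000 + 0.4833·56.1000] = 31.9109; exercise value = 33.0000 > continuation, so V_d = 33.0000 (exercise)
Node 0 (S = 110): continuation = 1/1.01·[0.5167·4.7376 + 0.4833·33.0000] = 18.2156; exercise value = 0.0000 ≤ continuation, so V_0 = 18.2156

$18.22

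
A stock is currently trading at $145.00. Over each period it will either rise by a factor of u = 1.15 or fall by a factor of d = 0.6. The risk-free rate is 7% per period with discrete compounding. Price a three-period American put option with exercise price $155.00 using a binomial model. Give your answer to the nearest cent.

Risk-neutral probability p = (1 + 0.07 − 0.6)/(1.15 − 0.6) = 0.4700/0.5500 = 0.8545
Terminal stock prices: S_uuu = 220.5, S_uud = 115.1, S_udd = 60.03, S_ddd = 31.32
Terminal payoffs (K − S): max(-65.53, 0) = 0, max(39.94, 0) = 39.94, max(94.97, 0) = 94.97, max(123.7, 0) = 123.7
Node uu (S = 191.8): continuation = 1/1.07·[0.8545·0.0000 + 0.1455·39.9425] = 5.4297; exercise value = 0.0000 ≤ continuation, so V_uu = 5.4297
Node ud (S = 100): continuation = 1/1.07·[0.8545·39.9425 + 0.1455·94.9700] = 44.8098; exercise value = 54.9500 > continuation, so V_ud = 54.9500 (exercise)
Node dd (S = 52.2): continuation = 1/1.07·[0.8545·94.9700 + 0.1455·123.6800] = 92.6598; exercise value = 102.8000 > continuation, so V_dd = 102.8000 (exercise)
Node u (S = 166.8): continuation = 1/1.07·[0.8545·5.4297 + 0.1455·54.9500] = 11.8062; exercise value = 0.0000 ≤ continuation, so V_u = 11.8062
Node d (S = 87): continuation = 1/1.07·[0.8545·54.9500 + 0.1455·102.8000] = 57.8598; exercise value = 68.0000 > continuation, so V_d = 68.0000 (exercise)
Node 0 (S = 145): continuation = 1/1.07·[0.8545·11.8062 + 0.1455·68.0000] = 18.6728; exercise value = 10.0000 ≤ continuation, so V_0 = 18.6728

$18.67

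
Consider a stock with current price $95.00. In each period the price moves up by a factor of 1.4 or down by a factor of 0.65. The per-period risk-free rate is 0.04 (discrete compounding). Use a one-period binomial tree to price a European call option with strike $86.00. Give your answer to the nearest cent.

$23.50

Risk-neutral probability p = (1 + 0.04 − 0.65)/(1.4 − 0.65) = 0.3900/0.7500 = 0.5200
Terminal stock prices: S_u = 133, S_d = 61.75
Terminal payoffs (S − K): max(47, 0) = 47, max(-24.25, 0) = 0
Node 0 (S = 95): V_0 = 1/1.04·[0.5200·47.0000 + 0.4800·0.0000] = 23.5000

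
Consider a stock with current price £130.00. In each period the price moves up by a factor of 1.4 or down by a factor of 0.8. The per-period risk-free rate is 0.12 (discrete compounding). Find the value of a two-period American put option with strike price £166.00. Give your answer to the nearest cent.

Risk-neutral probability p = (1 + 0.12 − 0.8)/(1.4 − 0.8) = 0.3200/0.6000 = 0.5333
Terminal stock prices: S_uu = 254.8, S_ud = 145.6, S_dd = 83.2
Terminal payoffs (K − S): max(-88.8, 0) = 0, max(20.4, 0) = 20.4, max(82.8, 0) = 82.8
Node u (S = 182): continuation = 1/1.12·[0.5333·0.0000 + 0.4667·20.4000] = 8.5000; exercise value = 0.0000 ≤ continuation, so V_u = 8.5000
Node d (S = 104): continuation = 1/1.12·[0.5333·20.4000 + 0.4667·82.8000] = 44.2143; exercise value = 62.0000 > continuation, so V_d = 62.0000 (exercise)
Node 0 (S = 130): continuation = 1/1.12·[0.5333·8.5000 + 0.4667·62.0000] = 29.8810; exercise value = 36.0000 > continuation, so V_0 = 36.0000 (exercise)

£36.00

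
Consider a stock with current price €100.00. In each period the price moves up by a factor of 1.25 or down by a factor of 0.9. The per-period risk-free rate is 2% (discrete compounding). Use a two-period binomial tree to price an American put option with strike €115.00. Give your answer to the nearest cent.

Risk-neutral probability p = (1 + 0.02 − 0.9)/(1.25 − 0.9) = 0.1200/0.3500 = 0.3429
Terminal stock prices: S_uu = 156.2, S_ud = 112.5, S_dd = 81
Terminal payoffs (K − S): max(-41.25, 0) = 0, max(2.5, 0) = 2.5, max(34, 0) = 34
Node u (S = 125): continuation = 1/1.02·[0.3429·0.0000 + 0.6571·2.5000] = 1.6106; exercise value = 0.0000 ≤ continuation, so V_u = 1.6106
Node d (S = 90): continuation = 1/1.02·[0.3429·2.5000 + 0.6571·34.0000] = 22.7451; exercise value = 25.0000 > continuation, so V_d = 25.0000 (exercise)
Node 0 (S = 100): continuation = 1/1.02·[0.3429·1.6106 + 0.6571·25.0000] = 16.6478; exercise value = 15.0000 ≤ continuation, so V_0 = 16.6478

€16.65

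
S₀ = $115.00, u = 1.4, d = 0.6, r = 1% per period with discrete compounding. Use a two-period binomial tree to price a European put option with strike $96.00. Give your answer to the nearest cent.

$12.72

Risk-neutral probability p = (1 + 0.01 − 0.6)/(1.4 − 0.6) = 0.4100/0.8000 = 0.5125
Terminal stock prices: S_uu = 225.4, S_ud = 96.6, S_dd = 41.4
Terminal payoffs (K − S): max(-129.4, 0) = 0, max(-0.6, 0) = 0, max(54.6, 0) = 54.6
Node u (S = 161): V_u = 1/1.01·[0.5125·0.0000 + 0.4875·0.0000] = 0.0000
Node d (S = 69): V_d = 1/1.01·[0.5125·0.0000 + 0.4875·54.6000] = 26.3540
Node 0 (S = 115): V_0 = 1/1.01·[0.5125·0.0000 + 0.4875·26.3540] = 12.7204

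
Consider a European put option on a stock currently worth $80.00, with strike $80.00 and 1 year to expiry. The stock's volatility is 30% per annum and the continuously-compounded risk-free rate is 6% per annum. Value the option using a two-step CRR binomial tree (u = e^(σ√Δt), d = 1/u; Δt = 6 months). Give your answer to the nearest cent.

$6.04

CRR parameters: u = e^(σ√Δt) = e^(0.3·√0.5) = 1.2363, d = 1/u = 0.8089
Per-period rate: rΔt = 0.06·0.5 = 0.03, so R = e^0.03 = 1.0305
Risk-neutral probability p = (e^0.03 − 0.8089)/(1.2363 − 0.8089) = 0.2216/0.4275 = 0.5184
Terminal stock prices: S_uu = 122.3, S_ud = 80, S_dd = 52.34
Terminal payoffs (K − S): max(-42.28, 0) = 0, max(0, 0) = 0, max(27.66, 0) = 27.66
Node u (S = 98.9): V_u = e^(−0.03)·[0.5184·0.0000 + 0.4816·0.0000] = 0.0000
Node d (S = 64.71): V_d = e^(−0.03)·[0.5184·0.0000 + 0.4816·27.6599] = 12.9270
Node 0 (S = 80): V_0 = e^(−0.03)·[0.5184·0.0000 + 0.4816·12.9270] = 6.0415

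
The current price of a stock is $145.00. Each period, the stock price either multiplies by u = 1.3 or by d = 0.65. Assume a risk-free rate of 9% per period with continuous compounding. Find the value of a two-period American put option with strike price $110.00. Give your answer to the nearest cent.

$4.56

Risk-neutral probability p = (e^0.09 − 0.65)/(1.3 − 0.65) = 0.4442/0.6500 = 0.6833
Terminal stock prices: S_uu = 245.1, S_ud = 122.5, S_dd = 61.26
Terminal payoffs (K − S): max(-135.1, 0) = 0, max(-12.53, 0) = 0, max(48.74, 0) = 48.74
Node u (S = 188.5): continuation = e^(−0.09)·[0.6833·0.0000 + 0.3167·0.0000] = 0.0000; exercise value = 0.0000 ≤ continuation, so V_u = 0.0000
Node d (S = 94.25): continuation = e^(−0.09)·[0.6833·0.0000 + 0.3167·48.7375] = 14.1047; exercise value = 15.7500 > continuation, so V_d = 15.7500 (exercise)
Node 0 (S = 145): continuation = e^(−0.09)·[0.6833·0.0000 + 0.3167·15.7500] = 4.5581; exercise value = 0.0000 ≤ continuation, so V_0 = 4.5581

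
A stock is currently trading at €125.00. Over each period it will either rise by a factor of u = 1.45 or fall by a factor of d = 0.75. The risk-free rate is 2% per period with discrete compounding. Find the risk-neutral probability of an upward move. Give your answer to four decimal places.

p = 0.3857

Risk-neutral probability p = (1 + 0.02 − 0.75)/(1.45 − 0.75) = 0.2700/0.7000 = 0.3857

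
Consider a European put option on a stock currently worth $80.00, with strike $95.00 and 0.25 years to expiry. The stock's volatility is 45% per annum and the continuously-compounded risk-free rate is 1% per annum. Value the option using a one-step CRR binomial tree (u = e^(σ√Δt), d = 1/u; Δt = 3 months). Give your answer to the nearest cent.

$17.09

CRR parameters: u = e^(σ√Δt) = e^(0.45·√0.25) = 1.2523, d = 1/u = 0.7985
Per-period rate: rΔt = 0.01·0.25 = 0.0025, so R = e^0.0025 = 1.0025
Risk-neutral probability p = (e^0.0025 − 0.7985)/(1.2523 − 0.7985) = 0.2040/0.4538 = 0.4495
Terminal stock prices: S_u = 100.2, S_d = 63.88
Terminal payoffs (K − S): max(-5.186, 0) = 0, max(31.12, 0) = 31.12
Node 0 (S = 80): V_0 = e^(−0.0025)·[0.4495·0.0000 + 0.5505·31.1187] = 17.0880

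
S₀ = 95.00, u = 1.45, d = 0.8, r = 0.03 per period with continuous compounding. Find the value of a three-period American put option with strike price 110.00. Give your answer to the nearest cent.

Risk-neutral probability p = (e^0.03 − 0.8)/(1.45 − 0.8) = 0.2305/0.6500 = 0.3545
Terminal stock prices: S_uuu = 289.6, S_uud = 159.8, S_udd = 88.16, S_ddd = 48.64
Terminal payoffs (K − S): max(-179.6, 0) = 0, max(-49.79, 0) = 0, max(21.84, 0) = 21.84, max(61.36, 0) = 61.36
Node uu (S = 199.7): continuation = e^(−0.03)·[0.3545·0.0000 + 0.6455·0.0000] = 0.0000; exercise value = 0.0000 ≤ continuation, so V_uu = 0.0000
Node ud (S = 110.2): continuation = e^(−0.03)·[0.3545·0.0000 + 0.6455·21.8400] = 13.6801; exercise value = 0.0000 ≤ continuation, so V_ud = 13.6801
Node dd (S = 60.8): continuation = e^(−0.03)·[0.3545·21.8400 + 0.6455·61.3600] = 45.9490; exercise value = 49.2000 > continuation, so V_dd = 49.2000 (exercise)
Node u (S = 137.8): continuation = e^(−0.03)·[0.3545·0.0000 + 0.6455·13.6801] = 8.5689; exercise value = 0.0000 ≤ continuation, so V_u = 8.5689
Node d (S = 76): continuation = e^(−0.03)·[0.3545·13.6801 + 0.6455·49.2000] = 35.5247; exercise value = 34.0000 ≤ continuation, so V_d = 35.5247
Node 0 (S = 95): continuation = e^(−0.03)·[0.3545·8.5689 + 0.6455·35.5247] = 25.2002; exercise value = 15.0000 ≤ continuation, so V_0 = 25.2002

25.20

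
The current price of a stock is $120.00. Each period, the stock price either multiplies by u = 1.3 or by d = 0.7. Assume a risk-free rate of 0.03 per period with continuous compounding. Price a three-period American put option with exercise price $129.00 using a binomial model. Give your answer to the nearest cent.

$24.96

Risk-neutral probability p = (e^0.03 − 0.7)/(1.3 − 0.7) = 0.3305/0.6000 = 0.5508
Terminal stock prices: S_uuu = 263.6, S_uud = 142, S_udd = 76.44, S_ddd = 41.16
Terminal payoffs (K − S): max(-134.6, 0) = 0, max(-12.96, 0) = 0, max(52.56, 0) = 52.56, max(87.84, 0) = 87.84
Node uu (S = 202.8): continuation = e^(−0.03)·[0.5508·0.0000 + 0.4492·0.0000] = 0.0000; exercise value = 0.0000 ≤ continuation, so V_uu = 0.0000
Node ud (S = 109.2): continuation = e^(−0.03)·[0.5508·0.0000 + 0.4492·52.5600] = 22.9143; exercise value = 19.8000 ≤ continuation, so V_ud = 22.9143
Node dd (S = 58.8): continuation = e^(−0.03)·[0.5508·52.5600 + 0.4492·87.8400] = 66.3875; exercise value = 70.2000 > continuation, so V_dd = 70.2000 (exercise)
Node u (S = 156): continuation = e^(−0.03)·[0.5508·0.0000 + 0.4492·22.9143] = 9.9899; exercise value = 0.0000 ≤ continuation, so V_u = 9.9899
Node d (S = 84): continuation = e^(−0.03)·[0.5508·22.9143 + 0.4492·70.2000] = 42.8520; exercise value = 45.0000 > continuation, so V_d = 45.0000 (exercise)
Node 0 (S = 120): continuation = e^(−0.03)·[0.5508·9.9899 + 0.4492·45.0000] = 24.9578; exercise value = 9.0000 ≤ continuation, so V_0 = 24.9578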